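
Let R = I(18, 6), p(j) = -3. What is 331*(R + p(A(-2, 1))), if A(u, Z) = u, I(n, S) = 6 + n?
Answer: 6951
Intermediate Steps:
R = 24 (R = 6 + 18 = 24)
331*(R + p(A(-2, 1))) = 331*(24 - 3) = 331*21 = 6951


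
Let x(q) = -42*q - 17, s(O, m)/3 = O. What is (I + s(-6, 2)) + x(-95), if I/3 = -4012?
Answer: -8081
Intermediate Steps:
I = -12036 (I = 3*(-4012) = -12036)
s(O, m) = 3*O
x(q) = -17 - 42*q
(I + s(-6, 2)) + x(-95) = (-12036 + 3*(-6)) + (-17 - 42*(-95)) = (-12036 - 18) + (-17 + 3990) = -12054 + 3973 = -8081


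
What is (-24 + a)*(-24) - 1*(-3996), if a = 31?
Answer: 3828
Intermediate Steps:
(-24 + a)*(-24) - 1*(-3996) = (-24 + 31)*(-24) - 1*(-3996) = 7*(-24) + 3996 = -168 + 3996 = 3828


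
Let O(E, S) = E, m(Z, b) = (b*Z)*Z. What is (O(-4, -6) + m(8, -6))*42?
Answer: -16296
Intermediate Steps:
m(Z, b) = b*Z² (m(Z, b) = (Z*b)*Z = b*Z²)
(O(-4, -6) + m(8, -6))*42 = (-4 - 6*8²)*42 = (-4 - 6*64)*42 = (-4 - 384)*42 = -388*42 = -16296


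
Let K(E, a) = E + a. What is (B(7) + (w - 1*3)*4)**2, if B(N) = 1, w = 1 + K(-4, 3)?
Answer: 121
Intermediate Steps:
w = 0 (w = 1 + (-4 + 3) = 1 - 1 = 0)
(B(7) + (w - 1*3)*4)**2 = (1 + (0 - 1*3)*4)**2 = (1 + (0 - 3)*4)**2 = (1 - 3*4)**2 = (1 - 12)**2 = (-11)**2 = 121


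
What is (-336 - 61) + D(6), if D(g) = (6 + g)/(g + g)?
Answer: -396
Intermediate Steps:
D(g) = (6 + g)/(2*g) (D(g) = (6 + g)/((2*g)) = (6 + g)*(1/(2*g)) = (6 + g)/(2*g))
(-336 - 61) + D(6) = (-336 - 61) + (½)*(6 + 6)/6 = -397 + (½)*(⅙)*12 = -397 + 1 = -396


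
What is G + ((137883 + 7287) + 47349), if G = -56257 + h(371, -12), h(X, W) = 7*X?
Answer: 138859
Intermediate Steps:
G = -53660 (G = -56257 + 7*371 = -56257 + 2597 = -53660)
G + ((137883 + 7287) + 47349) = -53660 + ((137883 + 7287) + 47349) = -53660 + (145170 + 47349) = -53660 + 192519 = 138859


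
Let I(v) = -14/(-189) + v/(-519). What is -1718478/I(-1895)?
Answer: -8027010738/17401 ≈ -4.6130e+5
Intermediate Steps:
I(v) = 2/27 - v/519 (I(v) = -14*(-1/189) + v*(-1/519) = 2/27 - v/519)
-1718478/I(-1895) = -1718478/(2/27 - 1/519*(-1895)) = -1718478/(2/27 + 1895/519) = -1718478/17401/4671 = -1718478*4671/17401 = -8027010738/17401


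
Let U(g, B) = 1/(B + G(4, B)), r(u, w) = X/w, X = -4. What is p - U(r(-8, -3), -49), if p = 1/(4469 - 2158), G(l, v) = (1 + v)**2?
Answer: -56/5211305 ≈ -1.0746e-5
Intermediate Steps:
p = 1/2311 ≈ 0.00043271
r(u, w) = -4/w
U(g, B) = 1/(B + (1 + B)**2)
p - U(r(-8, -3), -49) = 1/2311 - 1/(-49 + (1 - 49)**2) = 1/2311 - 1/(-49 + (-48)**2) = 1/2311 - 1/(-49 + 2304) = 1/2311 - 1/2255 = -56/5211305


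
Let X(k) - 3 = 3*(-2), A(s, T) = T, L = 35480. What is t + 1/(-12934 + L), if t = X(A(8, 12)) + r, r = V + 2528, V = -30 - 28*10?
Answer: 49939391/22546 ≈ 2215.0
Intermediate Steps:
X(k) = -3 (X(k) = 3 + 3*(-2) = 3 - 6 = -3)
V = -310 (V = -30 - 280 = -310)
r = 2218 (r = -310 + 2528 = 2218)
t = 2215 (t = -3 + 2218 = 2215)
t + 1/(-12934 + L) = 2215 + 1/(-12934 + 35480) = 2215 + 1/22546 = 49939391/22546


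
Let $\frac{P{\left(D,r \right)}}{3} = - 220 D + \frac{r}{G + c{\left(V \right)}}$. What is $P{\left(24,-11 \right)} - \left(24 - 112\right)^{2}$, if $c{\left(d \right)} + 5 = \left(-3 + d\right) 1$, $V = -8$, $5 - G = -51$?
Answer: $- \frac{943393}{40} \approx -23585.0$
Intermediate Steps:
$G = 56$ ($G = 5 - -51 = 5 + 51 = 56$)
$c{\left(d \right)} = -8 + d$ ($c{\left(d \right)} = -5 + \left(-3 + d\right) 1 = -5 + \left(-3 + d\right) = -8 + d$)
$P{\left(D,r \right)} = - 660 D + \frac{3 r}{40}$ ($P{\left(D,r \right)} = 3 \left(- 220 D + \frac{r}{56 - 16}\right) = 3 \left(- 220 D + \frac{r}{40}\right) = - 660 D + \frac{3 r}{40}$)
$P{\left(24,-11 \right)} - \left(24 - 112\right)^{2} = \left(\left(-660\right) 24 + \frac{3}{40} \left(-11\right)\right) - \left(24 - 112\right)^{2} = \left(-15840 - \frac{33}{40}\right) - \left(-88\right)^{2} = - \frac{633633}{40} - 7744 = - \frac{943393}{40}$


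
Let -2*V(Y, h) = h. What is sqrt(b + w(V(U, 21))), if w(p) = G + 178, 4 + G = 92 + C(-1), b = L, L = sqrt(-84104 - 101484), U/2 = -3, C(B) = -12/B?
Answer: sqrt(278 + 2*I*sqrt(46397)) ≈ 19.884 + 10.833*I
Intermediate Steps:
U = -6 (U = 2*(-3) = -6)
V(Y, h) = -h/2
L = 2*I*sqrt(46397) (L = sqrt(-185588) = 2*I*sqrt(46397) ≈ 430.8*I)
b = 2*I*sqrt(46397) ≈ 430.8*I
G = 100 (G = -4 + (92 - 12/(-1)) = -4 + (92 - 12*(-1)) = -4 + (92 + 12) = -4 + 104 = 100)
w(p) = 278 (w(p) = 100 + 178 = 278)
sqrt(b + w(V(U, 21))) = sqrt(2*I*sqrt(46397) + 278) = sqrt(278 + 2*I*sqrt(46397))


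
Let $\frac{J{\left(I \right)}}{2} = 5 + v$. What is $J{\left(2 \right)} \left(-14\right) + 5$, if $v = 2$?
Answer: $-191$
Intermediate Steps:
$J{\left(I \right)} = 14$ ($J{\left(I \right)} = 2 \left(5 + 2\right) = 2 \cdot 7 = 14$)
$J{\left(2 \right)} \left(-14\right) + 5 = 14 \left(-14\right) + 5 = -196 + 5 = -191$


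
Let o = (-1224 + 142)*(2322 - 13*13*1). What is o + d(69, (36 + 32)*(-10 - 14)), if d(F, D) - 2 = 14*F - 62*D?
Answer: -2227394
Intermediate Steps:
o = -2329546 (o = -1082*(2322 - 169*1) = -1082*(2322 - 169) = -1082*2153 = -2329546)
d(F, D) = 2 - 62*D + 14*F (d(F, D) = 2 + (14*F - 62*D) = 2 + (-62*D + 14*F) = 2 - 62*D + 14*F)
o + d(69, (36 + 32)*(-10 - 14)) = -2329546 + (2 - 62*(36 + 32)*(-10 - 14) + 14*69) = -2329546 + (2 - 4216*(-24) + 966) = -2329546 + (2 - 62*(-1632) + 966) = -2329546 + (2 + 101184 + 966) = -2329546 + 102152 = -2227394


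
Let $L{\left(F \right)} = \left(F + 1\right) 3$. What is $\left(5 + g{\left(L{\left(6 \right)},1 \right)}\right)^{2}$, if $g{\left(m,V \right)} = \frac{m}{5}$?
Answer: $\frac{2116}{25} \approx 84.64$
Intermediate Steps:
$L{\left(F \right)} = 3 + 3 F$ ($L{\left(F \right)} = \left(1 + F\right) 3 = 3 + 3 F$)
$g{\left(m,V \right)} = \frac{m}{5}$ ($g{\left(m,V \right)} = m \frac{1}{5} = \frac{m}{5}$)
$\left(5 + g{\left(L{\left(6 \right)},1 \right)}\right)^{2} = \left(5 + \frac{3 + 3 \cdot 6}{5}\right)^{2} = \left(5 + \frac{3 + 18}{5}\right)^{2} = \left(5 + \frac{1}{5} \cdot 21\right)^{2} = \left(5 + \frac{21}{5}\right)^{2} = \left(\frac{46}{5}\right)^{2} = \frac{2116}{25}$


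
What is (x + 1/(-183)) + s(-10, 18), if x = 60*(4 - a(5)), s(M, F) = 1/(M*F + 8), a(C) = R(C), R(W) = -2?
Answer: 11331005/31476 ≈ 359.99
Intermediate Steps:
a(C) = -2
s(M, F) = 1/(8 + F*M) (s(M, F) = 1/(F*M + 8) = 1/(8 + F*M))
x = 360 (x = 60*(4 - 1*(-2)) = 60*(4 + 2) = 60*6 = 360)
(x + 1/(-183)) + s(-10, 18) = (360 + 1/(-183)) + 1/(8 + 18*(-10)) = (360 - 1/183) + 1/(8 - 180) = 65879/183 + 1/(-172) = 65879/183 - 1/172 = 11331005/31476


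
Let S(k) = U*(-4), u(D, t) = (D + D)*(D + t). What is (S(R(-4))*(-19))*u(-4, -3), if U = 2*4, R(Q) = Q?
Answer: 34048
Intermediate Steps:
U = 8
u(D, t) = 2*D*(D + t) (u(D, t) = (2*D)*(D + t) = 2*D*(D + t))
S(k) = -32 (S(k) = 8*(-4) = -32)
(S(R(-4))*(-19))*u(-4, -3) = (-32*(-19))*(2*(-4)*(-4 - 3)) = 608*(2*(-4)*(-7)) = 608*56 = 34048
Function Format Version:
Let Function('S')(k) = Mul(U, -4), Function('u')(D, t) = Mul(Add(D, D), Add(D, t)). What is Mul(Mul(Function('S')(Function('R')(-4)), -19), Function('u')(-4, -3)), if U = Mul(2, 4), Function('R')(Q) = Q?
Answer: 34048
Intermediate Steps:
U = 8
Function('u')(D, t) = Mul(2, D, Add(D, t)) (Function('u')(D, t) = Mul(Mul(2, D), Add(D, t)) = Mul(2, D, Add(D, t)))
Function('S')(k) = -32 (Function('S')(k) = Mul(8, -4) = -32)
Mul(Mul(Function('S')(Function('R')(-4)), -19), Function('u')(-4, -3)) = Mul(Mul(-32, -19), Mul(2, -4, Add(-4, -3))) = Mul(608, Mul(2, -4, -7)) = Mul(608, 56) = 34048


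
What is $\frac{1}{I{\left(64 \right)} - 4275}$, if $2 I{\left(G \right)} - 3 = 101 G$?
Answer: $- \frac{2}{2083} \approx -0.00096015$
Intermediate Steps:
$I{\left(G \right)} = \frac{3}{2} + \frac{101 G}{2}$
$\frac{1}{I{\left(64 \right)} - 4275} = \frac{1}{\left(\frac{3}{2} + \frac{101}{2} \cdot 64\right) - 4275} = \frac{1}{\left(\frac{3}{2} + 3232\right) - 4275} = \frac{1}{\frac{6467}{2} - 4275} = \frac{1}{- \frac{2083}{2}} = - \frac{2}{2083}$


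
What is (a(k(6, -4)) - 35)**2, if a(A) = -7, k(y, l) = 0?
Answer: 1764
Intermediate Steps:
(a(k(6, -4)) - 35)**2 = (-7 - 35)**2 = (-42)**2 = 1764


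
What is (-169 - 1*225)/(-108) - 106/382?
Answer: 34765/10314 ≈ 3.3707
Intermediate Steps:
(-169 - 1*225)/(-108) - 106/382 = (-169 - 225)*(-1/108) - 106*1/382 = -394*(-1/108) - 53/191 = 197/54 - 53/191 = 34765/10314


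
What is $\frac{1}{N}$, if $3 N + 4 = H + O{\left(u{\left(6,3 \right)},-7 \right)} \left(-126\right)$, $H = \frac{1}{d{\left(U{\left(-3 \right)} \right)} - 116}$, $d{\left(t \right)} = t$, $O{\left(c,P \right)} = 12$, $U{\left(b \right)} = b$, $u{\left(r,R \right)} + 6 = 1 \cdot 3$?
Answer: $- \frac{119}{60135} \approx -0.0019789$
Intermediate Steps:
$u{\left(r,R \right)} = -3$ ($u{\left(r,R \right)} = -6 + 1 \cdot 3 = -6 + 3 = -3$)
$H = - \frac{1}{119}$ ($H = \frac{1}{-3 - 116} = \frac{1}{-119} = - \frac{1}{119} \approx -0.0084034$)
$N = - \frac{60135}{119}$ ($N = - \frac{4}{3} + \frac{- \frac{1}{119} + 12 \left(-126\right)}{3} = - \frac{4}{3} + \frac{- \frac{1}{119} - 1512}{3} = - \frac{4}{3} + \frac{1}{3} \left(- \frac{179929}{119}\right) = - \frac{4}{3} - \frac{179929}{357} = - \frac{60135}{119} \approx -505.34$)
$\frac{1}{N} = \frac{1}{- \frac{60135}{119}} = - \frac{119}{60135}$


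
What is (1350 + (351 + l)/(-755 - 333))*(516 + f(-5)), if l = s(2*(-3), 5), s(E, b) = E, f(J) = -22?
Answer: 362708385/544 ≈ 6.6674e+5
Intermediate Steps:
l = -6 (l = 2*(-3) = -6)
(1350 + (351 + l)/(-755 - 333))*(516 + f(-5)) = (1350 + (351 - 6)/(-755 - 333))*(516 - 22) = (1350 + 345/(-1088))*494 = (1350 + 345*(-1/1088))*494 = (1350 - 345/1088)*494 = (1468455/1088)*494 = 362708385/544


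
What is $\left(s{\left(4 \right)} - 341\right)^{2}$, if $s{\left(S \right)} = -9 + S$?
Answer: $119716$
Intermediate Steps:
$\left(s{\left(4 \right)} - 341\right)^{2} = \left(\left(-9 + 4\right) - 341\right)^{2} = \left(-5 - 341\right)^{2} = \left(-346\right)^{2} = 119716$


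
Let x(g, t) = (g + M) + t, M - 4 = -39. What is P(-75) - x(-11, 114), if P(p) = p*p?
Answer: 5557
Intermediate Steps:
M = -35 (M = 4 - 39 = -35)
P(p) = p**2
x(g, t) = -35 + g + t (x(g, t) = (g - 35) + t = (-35 + g) + t = -35 + g + t)
P(-75) - x(-11, 114) = (-75)**2 - (-35 - 11 + 114) = 5625 - 1*68 = 5625 - 68 = 5557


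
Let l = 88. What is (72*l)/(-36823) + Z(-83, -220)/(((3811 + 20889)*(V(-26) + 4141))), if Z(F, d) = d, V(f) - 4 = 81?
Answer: -33068686013/192183287530 ≈ -0.17207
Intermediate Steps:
V(f) = 85 (V(f) = 4 + 81 = 85)
(72*l)/(-36823) + Z(-83, -220)/(((3811 + 20889)*(V(-26) + 4141))) = (72*88)/(-36823) - 220*1/((85 + 4141)*(3811 + 20889)) = 6336*(-1/36823) - 220/(24700*4226) = -6336/36823 - 220/104382200 = -6336/36823 - 220*1/104382200 = -6336/36823 - 11/5219110 = -33068686013/192183287530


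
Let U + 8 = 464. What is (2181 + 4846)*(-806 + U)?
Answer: -2459450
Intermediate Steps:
U = 456 (U = -8 + 464 = 456)
(2181 + 4846)*(-806 + U) = (2181 + 4846)*(-806 + 456) = 7027*(-350) = -2459450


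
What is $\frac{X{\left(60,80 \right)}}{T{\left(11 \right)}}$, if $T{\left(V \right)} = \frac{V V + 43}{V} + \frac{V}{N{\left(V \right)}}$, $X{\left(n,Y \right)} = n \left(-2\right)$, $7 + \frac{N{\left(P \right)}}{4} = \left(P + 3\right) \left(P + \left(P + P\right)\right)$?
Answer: $- \frac{2402400}{298601} \approx -8.0455$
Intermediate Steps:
$N{\left(P \right)} = -28 + 12 P \left(3 + P\right)$ ($N{\left(P \right)} = -28 + 4 \left(P + 3\right) \left(P + \left(P + P\right)\right) = -28 + 4 \left(3 + P\right) \left(P + 2 P\right) = -28 + 4 \left(3 + P\right) 3 P = -28 + 4 \cdot 3 P \left(3 + P\right) = -28 + 12 P \left(3 + P\right)$)
$X{\left(n,Y \right)} = - 2 n$
$T{\left(V \right)} = \frac{V}{-28 + 12 V^{2} + 36 V} + \frac{43 + V^{2}}{V}$ ($T{\left(V \right)} = \frac{V V + 43}{V} + \frac{V}{-28 + 12 V^{2} + 36 V} = \frac{V^{2} + 43}{V} + \frac{V}{-28 + 12 V^{2} + 36 V} = \frac{43 + V^{2}}{V} + \frac{V}{-28 + 12 V^{2} + 36 V} = \frac{V}{-28 + 12 V^{2} + 36 V} + \frac{43 + V^{2}}{V}$)
$\frac{X{\left(60,80 \right)}}{T{\left(11 \right)}} = \frac{\left(-2\right) 60}{11 + \frac{43}{11} + \frac{11}{-28 + 12 \cdot 11^{2} + 36 \cdot 11}} = - \frac{120}{11 + 43 \cdot \frac{1}{11} + \frac{11}{-28 + 12 \cdot 121 + 396}} = - \frac{120}{11 + \frac{43}{11} + \frac{11}{-28 + 1452 + 396}} = - \frac{120}{11 + \frac{43}{11} + \frac{11}{1820}} = - \frac{120}{\frac{298601}{20020}} = \left(-120\right) \frac{20020}{298601} = - \frac{2402400}{298601}$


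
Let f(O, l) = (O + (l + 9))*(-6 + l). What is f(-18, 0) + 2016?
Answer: 2070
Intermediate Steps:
f(O, l) = (-6 + l)*(9 + O + l) (f(O, l) = (O + (9 + l))*(-6 + l) = (9 + O + l)*(-6 + l) = (-6 + l)*(9 + O + l))
f(-18, 0) + 2016 = (-54 + 0² - 6*(-18) + 3*0 - 18*0) + 2016 = (-54 + 0 + 108 + 0 + 0) + 2016 = 54 + 2016 = 2070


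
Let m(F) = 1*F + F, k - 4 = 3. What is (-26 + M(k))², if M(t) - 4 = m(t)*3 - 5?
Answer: 225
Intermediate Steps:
k = 7 (k = 4 + 3 = 7)
m(F) = 2*F (m(F) = F + F = 2*F)
M(t) = -1 + 6*t (M(t) = 4 + ((2*t)*3 - 5) = 4 + (6*t - 5) = 4 + (-5 + 6*t) = -1 + 6*t)
(-26 + M(k))² = (-26 + (-1 + 6*7))² = (-26 + (-1 + 42))² = (-26 + 41)² = 15² = 225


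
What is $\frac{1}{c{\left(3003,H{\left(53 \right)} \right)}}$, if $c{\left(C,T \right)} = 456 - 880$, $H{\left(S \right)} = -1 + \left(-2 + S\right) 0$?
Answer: $- \frac{1}{424} \approx -0.0023585$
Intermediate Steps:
$H{\left(S \right)} = -1$ ($H{\left(S \right)} = -1 + 0 = -1$)
$c{\left(C,T \right)} = -424$
$\frac{1}{c{\left(3003,H{\left(53 \right)} \right)}} = \frac{1}{-424} = - \frac{1}{424}$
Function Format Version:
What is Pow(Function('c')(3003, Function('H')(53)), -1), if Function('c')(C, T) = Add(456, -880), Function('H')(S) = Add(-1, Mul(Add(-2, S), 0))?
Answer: Rational(-1, 424) ≈ -0.0023585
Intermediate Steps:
Function('H')(S) = -1 (Function('H')(S) = Add(-1, 0) = -1)
Function('c')(C, T) = -424
Pow(Function('c')(3003, Function('H')(53)), -1) = Pow(-424, -1) = Rational(-1, 424)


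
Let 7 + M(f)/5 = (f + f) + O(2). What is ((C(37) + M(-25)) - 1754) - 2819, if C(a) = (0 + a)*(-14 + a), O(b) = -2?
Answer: -4017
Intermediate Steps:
C(a) = a*(-14 + a)
M(f) = -45 + 10*f (M(f) = -35 + 5*((f + f) - 2) = -35 + 5*(2*f - 2) = -35 + 5*(-2 + 2*f) = -35 + (-10 + 10*f) = -45 + 10*f)
((C(37) + M(-25)) - 1754) - 2819 = ((37*(-14 + 37) + (-45 + 10*(-25))) - 1754) - 2819 = ((37*23 + (-45 - 250)) - 1754) - 2819 = ((851 - 295) - 1754) - 2819 = (556 - 1754) - 2819 = -1198 - 2819 = -4017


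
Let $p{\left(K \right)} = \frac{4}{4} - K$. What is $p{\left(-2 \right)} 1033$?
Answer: $3099$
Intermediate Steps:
$p{\left(K \right)} = 1 - K$ ($p{\left(K \right)} = 4 \cdot \frac{1}{4} - K = 1 - K$)
$p{\left(-2 \right)} 1033 = \left(1 - -2\right) 1033 = \left(1 + 2\right) 1033 = 3 \cdot 1033 = 3099$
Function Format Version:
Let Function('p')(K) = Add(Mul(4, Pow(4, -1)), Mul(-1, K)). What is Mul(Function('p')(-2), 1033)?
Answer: 3099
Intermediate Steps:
Function('p')(K) = Add(1, Mul(-1, K)) (Function('p')(K) = Add(Mul(4, Rational(1, 4)), Mul(-1, K)) = Add(1, Mul(-1, K)))
Mul(Function('p')(-2), 1033) = Mul(Add(1, Mul(-1, -2)), 1033) = Mul(Add(1, 2), 1033) = Mul(3, 1033) = 3099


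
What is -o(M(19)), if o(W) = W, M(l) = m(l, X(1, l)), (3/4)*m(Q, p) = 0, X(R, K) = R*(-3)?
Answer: 0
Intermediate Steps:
X(R, K) = -3*R
m(Q, p) = 0 (m(Q, p) = (4/3)*0 = 0)
M(l) = 0
-o(M(19)) = -1*0 = 0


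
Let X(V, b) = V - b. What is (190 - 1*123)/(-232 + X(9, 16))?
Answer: -67/239 ≈ -0.28033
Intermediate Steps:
(190 - 1*123)/(-232 + X(9, 16)) = (190 - 1*123)/(-232 + (9 - 1*16)) = (190 - 123)/(-232 + (9 - 16)) = 67/(-232 - 7) = 67/(-239) = 67*(-1/239) = -67/239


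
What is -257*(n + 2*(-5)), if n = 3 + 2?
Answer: 1285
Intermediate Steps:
n = 5
-257*(n + 2*(-5)) = -257*(5 + 2*(-5)) = -257*(5 - 10) = -257*(-5) = 1285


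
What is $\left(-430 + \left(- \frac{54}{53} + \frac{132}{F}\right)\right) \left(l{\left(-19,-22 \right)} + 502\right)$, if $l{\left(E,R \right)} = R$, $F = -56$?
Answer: $- \frac{77175600}{371} \approx -2.0802 \cdot 10^{5}$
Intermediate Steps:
$\left(-430 + \left(- \frac{54}{53} + \frac{132}{F}\right)\right) \left(l{\left(-19,-22 \right)} + 502\right) = \left(-430 + \left(- \frac{54}{53} + \frac{132}{-56}\right)\right) \left(-22 + 502\right) = \left(-430 + \left(\left(-54\right) \frac{1}{53} + 132 \left(- \frac{1}{56}\right)\right)\right) 480 = \left(-430 - \frac{2505}{742}\right) 480 = \left(- \frac{321565}{742}\right) 480 = - \frac{77175600}{371}$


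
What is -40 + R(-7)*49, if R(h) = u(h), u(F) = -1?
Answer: -89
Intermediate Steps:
R(h) = -1
-40 + R(-7)*49 = -40 - 1*49 = -40 - 49 = -89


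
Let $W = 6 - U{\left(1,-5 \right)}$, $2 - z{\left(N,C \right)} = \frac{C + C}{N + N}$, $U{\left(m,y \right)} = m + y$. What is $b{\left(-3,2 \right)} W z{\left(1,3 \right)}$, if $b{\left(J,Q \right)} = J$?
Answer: $30$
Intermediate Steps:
$z{\left(N,C \right)} = 2 - \frac{C}{N}$ ($z{\left(N,C \right)} = 2 - \frac{C + C}{N + N} = 2 - \frac{2 C}{2 N} = 2 - 2 C \frac{1}{2 N} = 2 - \frac{C}{N}$)
$W = 10$ ($W = 6 - \left(1 - 5\right) = 6 - -4 = 6 + 4 = 10$)
$b{\left(-3,2 \right)} W z{\left(1,3 \right)} = \left(-3\right) 10 \left(2 - \frac{3}{1}\right) = - 30 \left(2 - 3 \cdot 1\right) = - 30 \left(2 - 3\right) = \left(-30\right) \left(-1\right) = 30$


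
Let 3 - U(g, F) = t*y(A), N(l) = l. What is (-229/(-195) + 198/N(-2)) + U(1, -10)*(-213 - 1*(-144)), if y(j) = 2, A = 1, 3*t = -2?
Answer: -77381/195 ≈ -396.83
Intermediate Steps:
t = -2/3 (t = (1/3)*(-2) = -2/3 ≈ -0.66667)
U(g, F) = 13/3 (U(g, F) = 3 - (-2)*2/3 = 3 - 1*(-4/3) = 3 + 4/3 = 13/3)
(-229/(-195) + 198/N(-2)) + U(1, -10)*(-213 - 1*(-144)) = (-229/(-195) + 198/(-2)) + 13*(-213 - 1*(-144))/3 = (-229*(-1/195) + 198*(-1/2)) + 13*(-213 + 144)/3 = (229/195 - 99) + (13/3)*(-69) = -19076/195 - 299 = -77381/195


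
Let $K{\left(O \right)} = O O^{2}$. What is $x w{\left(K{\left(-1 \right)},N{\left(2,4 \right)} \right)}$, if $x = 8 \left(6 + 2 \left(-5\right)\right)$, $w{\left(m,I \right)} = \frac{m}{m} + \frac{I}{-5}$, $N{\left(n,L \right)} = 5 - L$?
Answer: $- \frac{128}{5} \approx -25.6$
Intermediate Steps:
$K{\left(O \right)} = O^{3}$
$w{\left(m,I \right)} = 1 - \frac{I}{5}$ ($w{\left(m,I \right)} = 1 + I \left(- \frac{1}{5}\right) = 1 - \frac{I}{5}$)
$x = -32$ ($x = 8 \left(6 - 10\right) = 8 \left(-4\right) = -32$)
$x w{\left(K{\left(-1 \right)},N{\left(2,4 \right)} \right)} = - 32 \left(1 - \frac{5 - 4}{5}\right) = - 32 \left(1 - \frac{1}{5}\right) = \left(-32\right) \frac{4}{5} = - \frac{128}{5}$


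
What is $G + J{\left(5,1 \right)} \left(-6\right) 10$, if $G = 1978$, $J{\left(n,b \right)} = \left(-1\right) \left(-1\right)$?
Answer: $1918$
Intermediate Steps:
$J{\left(n,b \right)} = 1$
$G + J{\left(5,1 \right)} \left(-6\right) 10 = 1978 + 1 \left(-6\right) 10 = 1978 - 60 = 1918$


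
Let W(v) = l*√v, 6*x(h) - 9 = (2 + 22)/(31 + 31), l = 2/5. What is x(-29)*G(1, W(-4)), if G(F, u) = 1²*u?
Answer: 194*I/155 ≈ 1.2516*I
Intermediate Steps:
l = ⅖ (l = 2*(⅕) = ⅖ ≈ 0.40000)
x(h) = 97/62 (x(h) = 3/2 + ((2 + 22)/(31 + 31))/6 = 3/2 + (24/62)/6 = 3/2 + (24*(1/62))/6 = 3/2 + (⅙)*(12/31) = 3/2 + 2/31 = 97/62)
W(v) = 2*√v/5
G(F, u) = u (G(F, u) = 1*u = u)
x(-29)*G(1, W(-4)) = 97*(2*√(-4)/5)/62 = 97*(2*(2*I)/5)/62 = 97*(4*I/5)/62 = 194*I/155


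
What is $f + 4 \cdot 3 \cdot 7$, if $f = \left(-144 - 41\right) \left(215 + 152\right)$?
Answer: $-67811$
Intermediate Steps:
$f = -67895$ ($f = \left(-185\right) 367 = -67895$)
$f + 4 \cdot 3 \cdot 7 = -67895 + 4 \cdot 3 \cdot 7 = -67895 + 12 \cdot 7 = -67895 + 84 = -67811$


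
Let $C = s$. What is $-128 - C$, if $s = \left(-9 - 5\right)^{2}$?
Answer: $-324$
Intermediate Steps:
$s = 196$ ($s = \left(-14\right)^{2} = 196$)
$C = 196$
$-128 - C = -128 - 196 = -324$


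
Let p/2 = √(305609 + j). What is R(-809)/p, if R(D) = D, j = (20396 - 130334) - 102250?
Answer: -809*√93421/186842 ≈ -1.3234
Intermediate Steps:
j = -212188 (j = -109938 - 102250 = -212188)
p = 2*√93421 (p = 2*√(305609 - 212188) = 2*√93421 ≈ 611.30)
R(-809)/p = -809*√93421/186842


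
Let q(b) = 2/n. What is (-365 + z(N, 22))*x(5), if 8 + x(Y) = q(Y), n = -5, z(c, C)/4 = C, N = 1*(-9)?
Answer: 11634/5 ≈ 2326.8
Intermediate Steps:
N = -9
z(c, C) = 4*C
q(b) = -⅖ (q(b) = 2/(-5) = 2*(-⅕) = -⅖)
x(Y) = -42/5 (x(Y) = -8 - ⅖ = -42/5)
(-365 + z(N, 22))*x(5) = (-365 + 4*22)*(-42/5) = (-365 + 88)*(-42/5) = -277*(-42/5) = 11634/5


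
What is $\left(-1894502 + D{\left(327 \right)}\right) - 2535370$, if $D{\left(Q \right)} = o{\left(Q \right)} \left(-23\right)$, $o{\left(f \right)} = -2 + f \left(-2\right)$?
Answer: $-4414784$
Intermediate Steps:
$o{\left(f \right)} = -2 - 2 f$
$D{\left(Q \right)} = 46 + 46 Q$ ($D{\left(Q \right)} = \left(-2 - 2 Q\right) \left(-23\right) = 46 + 46 Q$)
$\left(-1894502 + D{\left(327 \right)}\right) - 2535370 = \left(-1894502 + \left(46 + 46 \cdot 327\right)\right) - 2535370 = \left(-1894502 + \left(46 + 15042\right)\right) - 2535370 = \left(-1894502 + 15088\right) - 2535370 = -1879414 - 2535370 = -4414784$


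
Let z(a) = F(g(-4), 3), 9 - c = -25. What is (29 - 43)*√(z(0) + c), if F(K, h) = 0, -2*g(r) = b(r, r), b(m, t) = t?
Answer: -14*√34 ≈ -81.633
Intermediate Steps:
c = 34 (c = 9 - 1*(-25) = 9 + 25 = 34)
g(r) = -r/2
z(a) = 0
(29 - 43)*√(z(0) + c) = (29 - 43)*√(0 + 34) = -14*√34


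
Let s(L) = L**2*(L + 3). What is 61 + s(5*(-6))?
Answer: -24239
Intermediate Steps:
s(L) = L**2*(3 + L)
61 + s(5*(-6)) = 61 + (5*(-6))**2*(3 + 5*(-6)) = 61 + (-30)**2*(3 - 30) = 61 + 900*(-27) = 61 - 24300 = -24239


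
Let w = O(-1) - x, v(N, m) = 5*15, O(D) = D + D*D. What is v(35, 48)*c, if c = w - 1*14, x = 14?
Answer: -2100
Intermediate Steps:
O(D) = D + D**2
v(N, m) = 75
w = -14 (w = -(1 - 1) - 1*14 = -1*0 - 14 = 0 - 14 = -14)
c = -28 (c = -14 - 1*14 = -14 - 14 = -28)
v(35, 48)*c = 75*(-28) = -2100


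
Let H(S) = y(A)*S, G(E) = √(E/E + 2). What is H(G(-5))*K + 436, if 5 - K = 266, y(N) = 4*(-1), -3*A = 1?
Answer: 436 + 1044*√3 ≈ 2244.3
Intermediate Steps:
A = -⅓ (A = -⅓*1 = -⅓ ≈ -0.33333)
G(E) = √3 (G(E) = √(1 + 2) = √3)
y(N) = -4
K = -261 (K = 5 - 1*266 = 5 - 266 = -261)
H(S) = -4*S
H(G(-5))*K + 436 = -4*√3*(-261) + 436 = 1044*√3 + 436 = 436 + 1044*√3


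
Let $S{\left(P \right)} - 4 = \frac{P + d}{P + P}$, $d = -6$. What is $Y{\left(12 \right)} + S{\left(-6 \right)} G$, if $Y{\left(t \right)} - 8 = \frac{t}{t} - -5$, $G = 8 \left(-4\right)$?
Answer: $-146$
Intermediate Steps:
$G = -32$
$S{\left(P \right)} = 4 + \frac{-6 + P}{2 P}$ ($S{\left(P \right)} = 4 + \frac{P - 6}{P + P} = 4 + \frac{-6 + P}{2 P}$)
$Y{\left(t \right)} = 14$ ($Y{\left(t \right)} = 8 + \left(\frac{t}{t} - -5\right) = 8 + \left(1 + 5\right) = 8 + 6 = 14$)
$Y{\left(12 \right)} + S{\left(-6 \right)} G = 14 + \left(\frac{9}{2} - \frac{3}{-6}\right) \left(-32\right) = 14 + \left(\frac{9}{2} - - \frac{1}{2}\right) \left(-32\right) = 14 + \left(\frac{9}{2} + \frac{1}{2}\right) \left(-32\right) = 14 + 5 \left(-32\right) = 14 - 160 = -146$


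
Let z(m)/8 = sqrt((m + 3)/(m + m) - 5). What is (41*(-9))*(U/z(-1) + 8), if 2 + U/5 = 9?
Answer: -2952 + 4305*I*sqrt(6)/16 ≈ -2952.0 + 659.07*I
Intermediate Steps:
U = 35 (U = -10 + 5*9 = -10 + 45 = 35)
z(m) = 8*sqrt(-5 + (3 + m)/(2*m)) (z(m) = 8*sqrt((m + 3)/(m + m) - 5) = 8*sqrt((3 + m)/((2*m)) - 5) = 8*sqrt((3 + m)*(1/(2*m)) - 5) = 8*sqrt((3 + m)/(2*m) - 5) = 8*sqrt(-5 + (3 + m)/(2*m)))
(41*(-9))*(U/z(-1) + 8) = (41*(-9))*(35/((4*sqrt(-18 + 6/(-1)))) + 8) = -369*(35/((4*sqrt(-18 + 6*(-1)))) + 8) = -369*(35/((4*sqrt(-18 - 6))) + 8) = -369*(35/((4*sqrt(-24))) + 8) = -369*(35/((4*(2*I*sqrt(6)))) + 8) = -369*(35/((8*I*sqrt(6))) + 8) = -369*(35*(-I*sqrt(6)/48) + 8) = -369*(-35*I*sqrt(6)/48 + 8) = -369*(8 - 35*I*sqrt(6)/48) = -2952 + 4305*I*sqrt(6)/16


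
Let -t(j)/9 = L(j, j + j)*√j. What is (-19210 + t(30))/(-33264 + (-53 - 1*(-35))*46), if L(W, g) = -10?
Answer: 9605/17046 - 5*√30/1894 ≈ 0.54902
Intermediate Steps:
t(j) = 90*√j (t(j) = -(-90)*√j = 90*√j)
(-19210 + t(30))/(-33264 + (-53 - 1*(-35))*46) = (-19210 + 90*√30)/(-33264 + (-53 - 1*(-35))*46) = (-19210 + 90*√30)/(-33264 + (-53 + 35)*46) = (-19210 + 90*√30)/(-33264 - 18*46) = (-19210 + 90*√30)/(-33264 - 828) = (-19210 + 90*√30)/(-34092) = (-19210 + 90*√30)*(-1/34092) = 9605/17046 - 5*√30/1894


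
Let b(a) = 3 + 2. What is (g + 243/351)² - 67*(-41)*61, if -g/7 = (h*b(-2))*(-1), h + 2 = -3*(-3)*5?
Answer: 411460299/169 ≈ 2.4347e+6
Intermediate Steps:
b(a) = 5
h = 43 (h = -2 - 3*(-3)*5 = -2 + 9*5 = -2 + 45 = 43)
g = 1505 (g = -7*43*5*(-1) = -1505*(-1) = -7*(-215) = 1505)
(g + 243/351)² - 67*(-41)*61 = (1505 + 243/351)² - 67*(-41)*61 = (1505 + 243*(1/351))² + 2747*61 = (1505 + 9/13)² + 167567 = (19574/13)² + 167567 = 383141476/169 + 167567 = 411460299/169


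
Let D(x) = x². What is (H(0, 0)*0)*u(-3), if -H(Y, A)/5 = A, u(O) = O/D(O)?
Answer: 0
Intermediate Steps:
u(O) = 1/O (u(O) = O/(O²) = O/O² = 1/O)
H(Y, A) = -5*A
(H(0, 0)*0)*u(-3) = (-5*0*0)/(-3) = (0*0)*(-⅓) = 0*(-⅓) = 0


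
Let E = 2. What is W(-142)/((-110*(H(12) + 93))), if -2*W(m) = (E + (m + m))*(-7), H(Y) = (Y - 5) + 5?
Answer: 47/550 ≈ 0.085455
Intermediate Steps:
H(Y) = Y (H(Y) = (-5 + Y) + 5 = Y)
W(m) = 7 + 7*m (W(m) = -(2 + (m + m))*(-7)/2 = -(2 + 2*m)*(-7)/2 = -(-14 - 14*m)/2 = 7 + 7*m)
W(-142)/((-110*(H(12) + 93))) = (7 + 7*(-142))/((-110*(12 + 93))) = (7 - 994)/((-110*105)) = -987/(-11550) = -987*(-1/11550) = 47/550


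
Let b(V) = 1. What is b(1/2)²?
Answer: 1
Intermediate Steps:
b(1/2)² = 1² = 1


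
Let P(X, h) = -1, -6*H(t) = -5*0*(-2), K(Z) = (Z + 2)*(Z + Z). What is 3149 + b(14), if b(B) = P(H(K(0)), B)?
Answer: 3148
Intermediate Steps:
K(Z) = 2*Z*(2 + Z) (K(Z) = (2 + Z)*(2*Z) = 2*Z*(2 + Z))
H(t) = 0 (H(t) = -(-5*0)*(-2)/6 = -0*(-2) = -⅙*0 = 0)
b(B) = -1
3149 + b(14) = 3149 - 1 = 3148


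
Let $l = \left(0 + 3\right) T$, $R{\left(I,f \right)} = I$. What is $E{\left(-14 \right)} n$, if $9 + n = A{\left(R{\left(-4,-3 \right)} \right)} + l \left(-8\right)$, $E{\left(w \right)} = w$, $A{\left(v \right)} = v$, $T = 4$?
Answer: $1526$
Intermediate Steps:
$l = 12$ ($l = \left(0 + 3\right) 4 = 3 \cdot 4 = 12$)
$n = -109$ ($n = -9 + \left(-4 + 12 \left(-8\right)\right) = -9 - 100 = -109$)
$E{\left(-14 \right)} n = \left(-14\right) \left(-109\right) = 1526$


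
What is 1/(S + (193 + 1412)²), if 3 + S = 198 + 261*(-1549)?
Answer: 1/2171931 ≈ 4.6042e-7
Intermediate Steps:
S = -404094 (S = -3 + (198 + 261*(-1549)) = -3 + (198 - 404289) = -3 - 404091 = -404094)
1/(S + (193 + 1412)²) = 1/(-404094 + (193 + 1412)²) = 1/(-404094 + 1605²) = 1/(-404094 + 2576025) = 1/2171931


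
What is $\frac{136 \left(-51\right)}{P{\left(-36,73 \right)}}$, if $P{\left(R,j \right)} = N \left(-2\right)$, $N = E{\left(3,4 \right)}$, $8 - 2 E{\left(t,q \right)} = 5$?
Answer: $2312$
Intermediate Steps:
$E{\left(t,q \right)} = \frac{3}{2}$ ($E{\left(t,q \right)} = 4 - \frac{5}{2} = \frac{3}{2}$)
$N = \frac{3}{2} \approx 1.5$
$P{\left(R,j \right)} = -3$ ($P{\left(R,j \right)} = \frac{3}{2} \left(-2\right) = -3$)
$\frac{136 \left(-51\right)}{P{\left(-36,73 \right)}} = \frac{136 \left(-51\right)}{-3} = \left(-6936\right) \left(- \frac{1}{3}\right) = 2312$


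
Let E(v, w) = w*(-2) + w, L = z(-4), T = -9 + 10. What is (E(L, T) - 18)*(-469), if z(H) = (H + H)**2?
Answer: 8911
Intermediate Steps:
z(H) = 4*H**2 (z(H) = (2*H)**2 = 4*H**2)
T = 1
L = 64 (L = 4*(-4)**2 = 4*16 = 64)
E(v, w) = -w (E(v, w) = -2*w + w = -w)
(E(L, T) - 18)*(-469) = (-1*1 - 18)*(-469) = (-1 - 18)*(-469) = -19*(-469) = 8911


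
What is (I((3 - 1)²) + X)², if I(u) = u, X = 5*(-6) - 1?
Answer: 729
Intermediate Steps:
X = -31 (X = -30 - 1 = -31)
(I((3 - 1)²) + X)² = ((3 - 1)² - 31)² = (2² - 31)² = (4 - 31)² = (-27)² = 729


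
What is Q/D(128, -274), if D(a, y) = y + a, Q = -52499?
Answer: 52499/146 ≈ 359.58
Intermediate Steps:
D(a, y) = a + y
Q/D(128, -274) = -52499/(128 - 274) = -52499/(-146) = -52499*(-1/146) = 52499/146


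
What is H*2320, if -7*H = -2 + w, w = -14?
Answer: 37120/7 ≈ 5302.9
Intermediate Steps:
H = 16/7 (H = -(-2 - 14)/7 = -⅐*(-16) = 16/7 ≈ 2.2857)
H*2320 = (16/7)*2320 = 37120/7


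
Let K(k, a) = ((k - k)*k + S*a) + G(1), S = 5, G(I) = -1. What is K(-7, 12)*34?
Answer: 2006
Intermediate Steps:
K(k, a) = -1 + 5*a (K(k, a) = ((k - k)*k + 5*a) - 1 = (0*k + 5*a) - 1 = (0 + 5*a) - 1 = 5*a - 1 = -1 + 5*a)
K(-7, 12)*34 = (-1 + 5*12)*34 = (-1 + 60)*34 = 59*34 = 2006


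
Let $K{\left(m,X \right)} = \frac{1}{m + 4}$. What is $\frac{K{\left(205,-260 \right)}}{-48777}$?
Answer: $- \frac{1}{10194393} \approx -9.8093 \cdot 10^{-8}$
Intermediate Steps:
$K{\left(m,X \right)} = \frac{1}{4 + m}$
$\frac{K{\left(205,-260 \right)}}{-48777} = \frac{1}{\left(4 + 205\right) \left(-48777\right)} = \frac{1}{209} \left(- \frac{1}{48777}\right) = - \frac{1}{10194393}$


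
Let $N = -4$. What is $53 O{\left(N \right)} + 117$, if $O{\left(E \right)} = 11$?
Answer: $700$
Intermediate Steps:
$53 O{\left(N \right)} + 117 = 53 \cdot 11 + 117 = 583 + 117 = 700$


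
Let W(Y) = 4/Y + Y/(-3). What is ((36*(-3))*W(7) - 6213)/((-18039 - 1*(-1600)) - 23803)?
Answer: 14053/93898 ≈ 0.14966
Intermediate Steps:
W(Y) = 4/Y - Y/3 (W(Y) = 4/Y + Y*(-⅓) = 4/Y - Y/3)
((36*(-3))*W(7) - 6213)/((-18039 - 1*(-1600)) - 23803) = ((36*(-3))*(4/7 - ⅓*7) - 6213)/((-18039 - 1*(-1600)) - 23803) = (-108*(4*(⅐) - 7/3) - 6213)/((-18039 + 1600) - 23803) = (-108*(4/7 - 7/3) - 6213)/(-16439 - 23803) = (-108*(-37/21) - 6213)/(-40242) = (1332/7 - 6213)*(-1/40242) = -42159/7*(-1/40242) = 14053/93898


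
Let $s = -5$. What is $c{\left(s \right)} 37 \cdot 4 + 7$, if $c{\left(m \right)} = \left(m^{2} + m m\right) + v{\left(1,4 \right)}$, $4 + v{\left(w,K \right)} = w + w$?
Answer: $7111$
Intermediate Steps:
$v{\left(w,K \right)} = -4 + 2 w$ ($v{\left(w,K \right)} = -4 + \left(w + w\right) = -4 + 2 w$)
$c{\left(m \right)} = -2 + 2 m^{2}$ ($c{\left(m \right)} = \left(m^{2} + m m\right) + \left(-4 + 2 \cdot 1\right) = \left(m^{2} + m^{2}\right) + \left(-4 + 2\right) = 2 m^{2} - 2 = -2 + 2 m^{2}$)
$c{\left(s \right)} 37 \cdot 4 + 7 = \left(-2 + 2 \left(-5\right)^{2}\right) 37 \cdot 4 + 7 = \left(-2 + 2 \cdot 25\right) 148 + 7 = \left(-2 + 50\right) 148 + 7 = 48 \cdot 148 + 7 = 7104 + 7 = 7111$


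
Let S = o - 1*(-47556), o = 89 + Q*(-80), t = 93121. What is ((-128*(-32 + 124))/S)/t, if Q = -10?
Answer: -11776/4511246845 ≈ -2.6104e-6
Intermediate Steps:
o = 889 (o = 89 - 10*(-80) = 89 + 800 = 889)
S = 48445 (S = 889 - 1*(-47556) = 889 + 47556 = 48445)
((-128*(-32 + 124))/S)/t = (-128*(-32 + 124)/48445)/93121 = (-128*92*(1/48445))*(1/93121) = -11776*1/48445*(1/93121) = -11776/48445*1/93121 = -11776/4511246845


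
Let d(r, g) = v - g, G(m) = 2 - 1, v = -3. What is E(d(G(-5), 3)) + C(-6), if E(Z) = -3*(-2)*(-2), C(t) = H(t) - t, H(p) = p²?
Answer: 30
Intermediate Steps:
C(t) = t² - t
G(m) = 1
d(r, g) = -3 - g
E(Z) = -12 (E(Z) = 6*(-2) = -12)
E(d(G(-5), 3)) + C(-6) = -12 - 6*(-1 - 6) = -12 - 6*(-7) = -12 + 42 = 30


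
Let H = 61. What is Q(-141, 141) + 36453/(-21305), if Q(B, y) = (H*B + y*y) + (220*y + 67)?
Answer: 902592482/21305 ≈ 42365.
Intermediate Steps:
Q(B, y) = 67 + y² + 61*B + 220*y (Q(B, y) = (61*B + y*y) + (220*y + 67) = (61*B + y²) + (67 + 220*y) = (y² + 61*B) + (67 + 220*y) = 67 + y² + 61*B + 220*y)
Q(-141, 141) + 36453/(-21305) = (67 + 141² + 61*(-141) + 220*141) + 36453/(-21305) = (67 + 19881 - 8601 + 31020) + 36453*(-1/21305) = 42367 - 36453/21305 = 902592482/21305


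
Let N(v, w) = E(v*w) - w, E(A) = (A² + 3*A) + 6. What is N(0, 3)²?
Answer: 9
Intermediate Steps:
E(A) = 6 + A² + 3*A
N(v, w) = 6 - w + v²*w² + 3*v*w (N(v, w) = (6 + (v*w)² + 3*(v*w)) - w = (6 + v²*w² + 3*v*w) - w = 6 - w + v²*w² + 3*v*w)
N(0, 3)² = (6 - 1*3 + 0²*3² + 3*0*3)² = (6 - 3 + 0*9 + 0)² = (6 - 3 + 0 + 0)² = 3² = 9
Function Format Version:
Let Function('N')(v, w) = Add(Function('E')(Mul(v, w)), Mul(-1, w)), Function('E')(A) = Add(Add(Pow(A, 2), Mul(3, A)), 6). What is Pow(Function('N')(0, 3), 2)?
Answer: 9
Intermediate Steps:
Function('E')(A) = Add(6, Pow(A, 2), Mul(3, A))
Function('N')(v, w) = Add(6, Mul(-1, w), Mul(Pow(v, 2), Pow(w, 2)), Mul(3, v, w)) (Function('N')(v, w) = Add(Add(6, Pow(Mul(v, w), 2), Mul(3, Mul(v, w))), Mul(-1, w)) = Add(Add(6, Mul(Pow(v, 2), Pow(w, 2)), Mul(3, v, w)), Mul(-1, w)) = Add(6, Mul(-1, w), Mul(Pow(v, 2), Pow(w, 2)), Mul(3, v, w)))
Pow(Function('N')(0, 3), 2) = Pow(Add(6, Mul(-1, 3), Mul(Pow(0, 2), Pow(3, 2)), Mul(3, 0, 3)), 2) = Pow(Add(6, -3, Mul(0, 9), 0), 2) = Pow(Add(6, -3, 0, 0), 2) = Pow(3, 2) = 9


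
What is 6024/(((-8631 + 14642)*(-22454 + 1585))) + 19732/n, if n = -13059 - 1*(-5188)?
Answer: -2475299721092/987366252889 ≈ -2.5070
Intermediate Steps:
n = -7871 (n = -13059 + 5188 = -7871)
6024/(((-8631 + 14642)*(-22454 + 1585))) + 19732/n = 6024/(((-8631 + 14642)*(-22454 + 1585))) + 19732/(-7871) = 6024/((6011*(-20869))) + 19732*(-1/7871) = 6024/(-125443559) - 19732/7871 = 6024*(-1/125443559) - 19732/7871 = -6024/125443559 - 19732/7871 = -2475299721092/987366252889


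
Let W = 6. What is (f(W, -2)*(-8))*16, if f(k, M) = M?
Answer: 256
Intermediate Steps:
(f(W, -2)*(-8))*16 = -2*(-8)*16 = 16*16 = 256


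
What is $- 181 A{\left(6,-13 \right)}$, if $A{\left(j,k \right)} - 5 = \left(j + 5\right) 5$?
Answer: $-10860$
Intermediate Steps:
$A{\left(j,k \right)} = 30 + 5 j$ ($A{\left(j,k \right)} = 5 + \left(j + 5\right) 5 = 5 + \left(5 + j\right) 5 = 5 + \left(25 + 5 j\right) = 30 + 5 j$)
$- 181 A{\left(6,-13 \right)} = - 181 \left(30 + 5 \cdot 6\right) = - 181 \left(30 + 30\right) = \left(-181\right) 60 = -10860$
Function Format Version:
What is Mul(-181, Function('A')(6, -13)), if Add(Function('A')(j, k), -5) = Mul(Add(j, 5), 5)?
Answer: -10860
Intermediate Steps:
Function('A')(j, k) = Add(30, Mul(5, j)) (Function('A')(j, k) = Add(5, Mul(Add(j, 5), 5)) = Add(5, Mul(Add(5, j), 5)) = Add(5, Add(25, Mul(5, j))) = Add(30, Mul(5, j)))
Mul(-181, Function('A')(6, -13)) = Mul(-181, Add(30, Mul(5, 6))) = Mul(-181, Add(30, 30)) = Mul(-181, 60) = -10860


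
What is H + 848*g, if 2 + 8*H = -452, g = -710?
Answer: -2408547/4 ≈ -6.0214e+5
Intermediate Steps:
H = -227/4 (H = -1/4 + (1/8)*(-452) = -1/4 - 113/2 = -227/4 ≈ -56.750)
H + 848*g = -227/4 + 848*(-710) = -227/4 - 602080 = -2408547/4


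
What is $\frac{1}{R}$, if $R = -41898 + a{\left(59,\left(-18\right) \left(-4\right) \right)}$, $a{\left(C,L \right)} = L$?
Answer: $- \frac{1}{41826} \approx -2.3909 \cdot 10^{-5}$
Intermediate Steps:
$R = -41826$ ($R = -41898 - -72 = -41898 + 72 = -41826$)
$\frac{1}{R} = \frac{1}{-41826} = - \frac{1}{41826}$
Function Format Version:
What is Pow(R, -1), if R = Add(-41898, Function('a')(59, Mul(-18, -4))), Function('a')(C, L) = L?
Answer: Rational(-1, 41826) ≈ -2.3909e-5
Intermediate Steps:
R = -41826 (R = Add(-41898, Mul(-18, -4)) = Add(-41898, 72) = -41826)
Pow(R, -1) = Pow(-41826, -1) = Rational(-1, 41826)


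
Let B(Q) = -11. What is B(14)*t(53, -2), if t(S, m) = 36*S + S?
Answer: -21571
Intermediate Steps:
t(S, m) = 37*S
B(14)*t(53, -2) = -407*53 = -11*1961 = -21571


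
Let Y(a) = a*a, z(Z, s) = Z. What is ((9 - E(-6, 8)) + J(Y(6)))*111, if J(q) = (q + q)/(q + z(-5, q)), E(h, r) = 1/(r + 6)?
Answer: 542013/434 ≈ 1248.9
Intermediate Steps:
E(h, r) = 1/(6 + r)
Y(a) = a²
J(q) = 2*q/(-5 + q) (J(q) = (q + q)/(q - 5) = (2*q)/(-5 + q) = 2*q/(-5 + q))
((9 - E(-6, 8)) + J(Y(6)))*111 = ((9 - 1/(6 + 8)) + 2*6²/(-5 + 6²))*111 = ((9 - 1/14) + 2*36/(-5 + 36))*111 = ((9 - 1*1/14) + 2*36/31)*111 = ((9 - 1/14) + 2*36*(1/31))*111 = (125/14 + 72/31)*111 = (4883/434)*111 = 542013/434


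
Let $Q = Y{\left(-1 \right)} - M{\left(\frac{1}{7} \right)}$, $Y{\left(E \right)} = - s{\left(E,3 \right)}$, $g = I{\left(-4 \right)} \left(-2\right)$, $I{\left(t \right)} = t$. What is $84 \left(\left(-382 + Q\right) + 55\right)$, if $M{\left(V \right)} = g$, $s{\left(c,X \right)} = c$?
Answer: $-28056$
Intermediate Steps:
$g = 8$ ($g = \left(-4\right) \left(-2\right) = 8$)
$M{\left(V \right)} = 8$
$Y{\left(E \right)} = - E$
$Q = -7$ ($Q = \left(-1\right) \left(-1\right) - 8 = 1 - 8 = -7$)
$84 \left(\left(-382 + Q\right) + 55\right) = 84 \left(\left(-382 - 7\right) + 55\right) = 84 \left(-389 + 55\right) = 84 \left(-334\right) = -28056$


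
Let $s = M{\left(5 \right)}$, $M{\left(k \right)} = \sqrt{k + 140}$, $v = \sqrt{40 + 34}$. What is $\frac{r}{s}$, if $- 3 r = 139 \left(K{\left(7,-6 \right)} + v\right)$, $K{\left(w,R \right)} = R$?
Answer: $\frac{139 \sqrt{145} \left(6 - \sqrt{74}\right)}{435} \approx -10.013$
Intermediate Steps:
$v = \sqrt{74} \approx 8.6023$
$M{\left(k \right)} = \sqrt{140 + k}$
$s = \sqrt{145}$ ($s = \sqrt{140 + 5} = \sqrt{145} \approx 12.042$)
$r = 278 - \frac{139 \sqrt{74}}{3}$ ($r = - \frac{139 \left(-6 + \sqrt{74}\right)}{3} = - \frac{-834 + 139 \sqrt{74}}{3} = 278 - \frac{139 \sqrt{74}}{3} \approx -120.57$)
$\frac{r}{s} = \frac{278 - \frac{139 \sqrt{74}}{3}}{\sqrt{145}} = \left(278 - \frac{139 \sqrt{74}}{3}\right) \frac{\sqrt{145}}{145} = \frac{\sqrt{145} \left(278 - \frac{139 \sqrt{74}}{3}\right)}{145}$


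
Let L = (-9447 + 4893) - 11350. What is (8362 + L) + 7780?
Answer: 238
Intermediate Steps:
L = -15904 (L = -4554 - 11350 = -15904)
(8362 + L) + 7780 = (8362 - 15904) + 7780 = -7542 + 7780 = 238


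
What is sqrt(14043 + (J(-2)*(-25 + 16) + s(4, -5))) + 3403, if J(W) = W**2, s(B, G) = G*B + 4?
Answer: 3403 + sqrt(13991) ≈ 3521.3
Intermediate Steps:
s(B, G) = 4 + B*G (s(B, G) = B*G + 4 = 4 + B*G)
sqrt(14043 + (J(-2)*(-25 + 16) + s(4, -5))) + 3403 = sqrt(14043 + ((-2)**2*(-25 + 16) + (4 + 4*(-5)))) + 3403 = sqrt(14043 + (4*(-9) + (4 - 20))) + 3403 = sqrt(14043 + (-36 - 16)) + 3403 = sqrt(14043 - 52) + 3403 = sqrt(13991) + 3403 = 3403 + sqrt(13991)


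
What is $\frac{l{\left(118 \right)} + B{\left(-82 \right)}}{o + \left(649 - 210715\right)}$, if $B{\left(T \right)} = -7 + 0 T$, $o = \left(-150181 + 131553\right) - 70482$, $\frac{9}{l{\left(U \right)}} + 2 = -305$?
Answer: $\frac{1079}{45923516} \approx 2.3496 \cdot 10^{-5}$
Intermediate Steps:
$l{\left(U \right)} = - \frac{9}{307}$ ($l{\left(U \right)} = \frac{9}{-2 - 305} = \frac{9}{-307} = 9 \left(- \frac{1}{307}\right) = - \frac{9}{307}$)
$o = -89110$ ($o = -18628 - 70482 = -89110$)
$B{\left(T \right)} = -7$ ($B{\left(T \right)} = -7 + 0 = -7$)
$\frac{l{\left(118 \right)} + B{\left(-82 \right)}}{o + \left(649 - 210715\right)} = \frac{- \frac{9}{307} - 7}{-89110 + \left(649 - 210715\right)} = - \frac{2158}{307 \left(-89110 - 210066\right)} = - \frac{2158}{307 \left(-299176\right)} = \left(- \frac{2158}{307}\right) \left(- \frac{1}{299176}\right) = \frac{1079}{45923516}$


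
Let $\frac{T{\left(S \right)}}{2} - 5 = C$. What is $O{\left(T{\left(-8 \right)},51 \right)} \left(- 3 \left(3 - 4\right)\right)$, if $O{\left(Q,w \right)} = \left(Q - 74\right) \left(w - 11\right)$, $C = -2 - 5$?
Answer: $-9360$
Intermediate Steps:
$C = -7$ ($C = -2 - 5 = -7$)
$T{\left(S \right)} = -4$ ($T{\left(S \right)} = 10 + 2 \left(-7\right) = 10 - 14 = -4$)
$O{\left(Q,w \right)} = \left(-74 + Q\right) \left(-11 + w\right)$
$O{\left(T{\left(-8 \right)},51 \right)} \left(- 3 \left(3 - 4\right)\right) = \left(814 - 3774 - -44 - 204\right) \left(- 3 \left(3 - 4\right)\right) = \left(814 - 3774 + 44 - 204\right) \left(\left(-3\right) \left(-1\right)\right) = \left(-3120\right) 3 = -9360$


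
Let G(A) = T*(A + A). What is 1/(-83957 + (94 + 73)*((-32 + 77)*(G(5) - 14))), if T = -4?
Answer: -1/489767 ≈ -2.0418e-6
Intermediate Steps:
G(A) = -8*A (G(A) = -4*(A + A) = -8*A)
1/(-83957 + (94 + 73)*((-32 + 77)*(G(5) - 14))) = 1/(-83957 + (94 + 73)*((-32 + 77)*(-8*5 - 14))) = 1/(-83957 + 167*(45*(-40 - 14))) = 1/(-83957 + 167*(45*(-54))) = 1/(-83957 + 167*(-2430)) = 1/(-83957 - 405810) = 1/(-489767) = -1/489767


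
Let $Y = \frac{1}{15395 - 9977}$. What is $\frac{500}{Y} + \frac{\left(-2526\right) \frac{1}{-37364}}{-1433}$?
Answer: $\frac{72523467952737}{26771306} \approx 2.709 \cdot 10^{6}$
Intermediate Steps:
$Y = \frac{1}{5418} \approx 0.00018457$
$\frac{500}{Y} + \frac{\left(-2526\right) \frac{1}{-37364}}{-1433} = 500 \frac{1}{\frac{1}{5418}} + \frac{\left(-2526\right) \frac{1}{-37364}}{-1433} = 500 \cdot 5418 + \left(-2526\right) \left(- \frac{1}{37364}\right) \left(- \frac{1}{1433}\right) = 2709000 + \frac{1263}{18682} \left(- \frac{1}{1433}\right) = 2709000 - \frac{1263}{26771306} = \frac{72523467952737}{26771306}$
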